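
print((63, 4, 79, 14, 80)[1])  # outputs 4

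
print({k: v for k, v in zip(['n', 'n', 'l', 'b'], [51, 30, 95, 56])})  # {'n': 30, 'l': 95, 'b': 56}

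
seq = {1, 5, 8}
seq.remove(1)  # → {5, 8}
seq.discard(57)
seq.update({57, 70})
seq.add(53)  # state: {5, 8, 53, 57, 70}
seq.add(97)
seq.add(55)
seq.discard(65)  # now {5, 8, 53, 55, 57, 70, 97}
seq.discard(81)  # {5, 8, 53, 55, 57, 70, 97}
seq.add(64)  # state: {5, 8, 53, 55, 57, 64, 70, 97}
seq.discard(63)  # {5, 8, 53, 55, 57, 64, 70, 97}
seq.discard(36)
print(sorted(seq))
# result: [5, 8, 53, 55, 57, 64, 70, 97]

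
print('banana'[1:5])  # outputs anan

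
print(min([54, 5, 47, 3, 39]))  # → 3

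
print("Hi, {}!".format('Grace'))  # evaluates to Hi, Grace!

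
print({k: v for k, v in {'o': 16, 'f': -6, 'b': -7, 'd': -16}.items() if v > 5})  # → {'o': 16}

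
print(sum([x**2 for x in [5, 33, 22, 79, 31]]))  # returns 8800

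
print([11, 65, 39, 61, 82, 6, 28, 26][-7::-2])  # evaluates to [65]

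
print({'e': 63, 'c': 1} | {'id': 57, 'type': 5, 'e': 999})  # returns {'e': 999, 'c': 1, 'id': 57, 'type': 5}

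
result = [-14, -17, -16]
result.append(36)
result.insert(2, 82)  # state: [-14, -17, 82, -16, 36]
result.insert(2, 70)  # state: [-14, -17, 70, 82, -16, 36]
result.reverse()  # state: [36, -16, 82, 70, -17, -14]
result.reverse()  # [-14, -17, 70, 82, -16, 36]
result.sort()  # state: [-17, -16, -14, 36, 70, 82]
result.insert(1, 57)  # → [-17, 57, -16, -14, 36, 70, 82]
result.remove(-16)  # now [-17, 57, -14, 36, 70, 82]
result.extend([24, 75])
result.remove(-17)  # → [57, -14, 36, 70, 82, 24, 75]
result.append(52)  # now [57, -14, 36, 70, 82, 24, 75, 52]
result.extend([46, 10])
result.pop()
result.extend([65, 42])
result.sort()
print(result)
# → [-14, 24, 36, 42, 46, 52, 57, 65, 70, 75, 82]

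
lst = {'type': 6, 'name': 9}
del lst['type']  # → {'name': 9}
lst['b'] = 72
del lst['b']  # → {'name': 9}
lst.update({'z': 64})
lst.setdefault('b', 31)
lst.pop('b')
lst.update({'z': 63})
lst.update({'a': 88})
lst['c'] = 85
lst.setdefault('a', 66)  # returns 88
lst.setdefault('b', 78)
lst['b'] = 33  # {'name': 9, 'z': 63, 'a': 88, 'c': 85, 'b': 33}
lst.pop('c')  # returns 85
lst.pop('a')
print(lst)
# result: {'name': 9, 'z': 63, 'b': 33}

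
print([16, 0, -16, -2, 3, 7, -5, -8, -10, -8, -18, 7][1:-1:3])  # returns [0, 3, -8, -18]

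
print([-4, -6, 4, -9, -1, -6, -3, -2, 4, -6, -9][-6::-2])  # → [-6, -9, -6]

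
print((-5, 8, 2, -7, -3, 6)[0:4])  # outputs (-5, 8, 2, -7)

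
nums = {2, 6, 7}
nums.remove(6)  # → {2, 7}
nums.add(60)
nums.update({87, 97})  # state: {2, 7, 60, 87, 97}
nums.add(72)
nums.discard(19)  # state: {2, 7, 60, 72, 87, 97}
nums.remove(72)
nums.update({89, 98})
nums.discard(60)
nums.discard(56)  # {2, 7, 87, 89, 97, 98}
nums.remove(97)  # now {2, 7, 87, 89, 98}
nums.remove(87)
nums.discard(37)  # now {2, 7, 89, 98}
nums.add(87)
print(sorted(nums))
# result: [2, 7, 87, 89, 98]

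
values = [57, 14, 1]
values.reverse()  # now [1, 14, 57]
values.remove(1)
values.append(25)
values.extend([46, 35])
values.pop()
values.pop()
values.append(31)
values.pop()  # 31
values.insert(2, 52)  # [14, 57, 52, 25]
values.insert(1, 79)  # [14, 79, 57, 52, 25]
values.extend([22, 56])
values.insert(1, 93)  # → [14, 93, 79, 57, 52, 25, 22, 56]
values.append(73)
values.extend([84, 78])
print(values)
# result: [14, 93, 79, 57, 52, 25, 22, 56, 73, 84, 78]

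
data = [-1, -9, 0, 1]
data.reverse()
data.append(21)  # [1, 0, -9, -1, 21]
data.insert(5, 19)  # [1, 0, -9, -1, 21, 19]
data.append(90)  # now [1, 0, -9, -1, 21, 19, 90]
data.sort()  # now [-9, -1, 0, 1, 19, 21, 90]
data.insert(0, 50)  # [50, -9, -1, 0, 1, 19, 21, 90]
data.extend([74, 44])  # [50, -9, -1, 0, 1, 19, 21, 90, 74, 44]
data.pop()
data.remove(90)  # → [50, -9, -1, 0, 1, 19, 21, 74]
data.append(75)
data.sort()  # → [-9, -1, 0, 1, 19, 21, 50, 74, 75]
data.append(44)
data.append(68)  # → [-9, -1, 0, 1, 19, 21, 50, 74, 75, 44, 68]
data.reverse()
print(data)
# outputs [68, 44, 75, 74, 50, 21, 19, 1, 0, -1, -9]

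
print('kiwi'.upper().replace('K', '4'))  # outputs 4IWI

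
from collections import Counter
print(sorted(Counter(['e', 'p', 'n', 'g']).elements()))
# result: ['e', 'g', 'n', 'p']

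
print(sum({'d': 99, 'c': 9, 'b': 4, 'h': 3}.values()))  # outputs 115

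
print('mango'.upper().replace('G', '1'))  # MAN1O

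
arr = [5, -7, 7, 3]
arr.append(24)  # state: [5, -7, 7, 3, 24]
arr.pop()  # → 24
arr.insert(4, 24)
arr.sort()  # [-7, 3, 5, 7, 24]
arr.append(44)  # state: [-7, 3, 5, 7, 24, 44]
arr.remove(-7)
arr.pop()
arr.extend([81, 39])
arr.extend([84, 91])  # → [3, 5, 7, 24, 81, 39, 84, 91]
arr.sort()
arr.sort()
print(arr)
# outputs [3, 5, 7, 24, 39, 81, 84, 91]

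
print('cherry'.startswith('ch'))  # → True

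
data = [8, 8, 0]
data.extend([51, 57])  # [8, 8, 0, 51, 57]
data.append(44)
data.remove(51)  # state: [8, 8, 0, 57, 44]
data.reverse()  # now [44, 57, 0, 8, 8]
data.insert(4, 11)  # [44, 57, 0, 8, 11, 8]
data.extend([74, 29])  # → [44, 57, 0, 8, 11, 8, 74, 29]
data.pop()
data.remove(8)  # [44, 57, 0, 11, 8, 74]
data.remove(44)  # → [57, 0, 11, 8, 74]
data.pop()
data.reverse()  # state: [8, 11, 0, 57]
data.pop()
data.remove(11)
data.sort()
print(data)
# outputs [0, 8]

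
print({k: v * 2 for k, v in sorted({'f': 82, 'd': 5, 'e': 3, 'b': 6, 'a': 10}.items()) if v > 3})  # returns {'a': 20, 'b': 12, 'd': 10, 'f': 164}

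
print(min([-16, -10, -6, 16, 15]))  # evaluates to -16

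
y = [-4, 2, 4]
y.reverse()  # [4, 2, -4]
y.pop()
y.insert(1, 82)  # [4, 82, 2]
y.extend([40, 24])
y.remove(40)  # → [4, 82, 2, 24]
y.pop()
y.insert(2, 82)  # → [4, 82, 82, 2]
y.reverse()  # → [2, 82, 82, 4]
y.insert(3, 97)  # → [2, 82, 82, 97, 4]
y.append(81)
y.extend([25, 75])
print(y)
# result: [2, 82, 82, 97, 4, 81, 25, 75]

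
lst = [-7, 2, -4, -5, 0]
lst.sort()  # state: [-7, -5, -4, 0, 2]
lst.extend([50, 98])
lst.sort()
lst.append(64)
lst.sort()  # [-7, -5, -4, 0, 2, 50, 64, 98]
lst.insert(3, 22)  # [-7, -5, -4, 22, 0, 2, 50, 64, 98]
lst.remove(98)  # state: [-7, -5, -4, 22, 0, 2, 50, 64]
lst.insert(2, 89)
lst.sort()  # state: [-7, -5, -4, 0, 2, 22, 50, 64, 89]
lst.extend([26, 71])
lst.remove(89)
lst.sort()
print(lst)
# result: [-7, -5, -4, 0, 2, 22, 26, 50, 64, 71]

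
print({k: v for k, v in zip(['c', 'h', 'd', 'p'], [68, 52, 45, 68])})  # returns {'c': 68, 'h': 52, 'd': 45, 'p': 68}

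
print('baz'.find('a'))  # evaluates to 1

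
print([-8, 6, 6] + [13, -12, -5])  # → [-8, 6, 6, 13, -12, -5]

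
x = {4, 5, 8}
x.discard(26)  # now {4, 5, 8}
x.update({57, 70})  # {4, 5, 8, 57, 70}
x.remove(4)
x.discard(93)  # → {5, 8, 57, 70}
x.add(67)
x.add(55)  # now {5, 8, 55, 57, 67, 70}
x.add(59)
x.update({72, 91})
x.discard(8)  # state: {5, 55, 57, 59, 67, 70, 72, 91}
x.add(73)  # {5, 55, 57, 59, 67, 70, 72, 73, 91}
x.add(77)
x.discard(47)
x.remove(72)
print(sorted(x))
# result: [5, 55, 57, 59, 67, 70, 73, 77, 91]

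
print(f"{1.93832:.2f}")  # 1.94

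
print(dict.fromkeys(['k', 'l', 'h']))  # {'k': None, 'l': None, 'h': None}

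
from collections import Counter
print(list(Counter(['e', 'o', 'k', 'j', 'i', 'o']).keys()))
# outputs ['e', 'o', 'k', 'j', 'i']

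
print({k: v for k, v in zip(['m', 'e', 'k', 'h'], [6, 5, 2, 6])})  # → {'m': 6, 'e': 5, 'k': 2, 'h': 6}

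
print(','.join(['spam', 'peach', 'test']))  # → spam,peach,test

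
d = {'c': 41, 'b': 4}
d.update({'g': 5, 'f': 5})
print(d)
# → {'c': 41, 'b': 4, 'g': 5, 'f': 5}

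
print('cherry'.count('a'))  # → 0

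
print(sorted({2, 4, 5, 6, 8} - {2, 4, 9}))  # [5, 6, 8]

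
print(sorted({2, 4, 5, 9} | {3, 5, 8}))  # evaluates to [2, 3, 4, 5, 8, 9]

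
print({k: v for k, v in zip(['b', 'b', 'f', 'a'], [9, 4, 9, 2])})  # {'b': 4, 'f': 9, 'a': 2}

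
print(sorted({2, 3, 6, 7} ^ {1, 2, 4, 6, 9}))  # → [1, 3, 4, 7, 9]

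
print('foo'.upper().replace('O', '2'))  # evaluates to F22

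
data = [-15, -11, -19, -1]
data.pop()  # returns -1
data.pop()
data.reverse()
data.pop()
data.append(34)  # [-11, 34]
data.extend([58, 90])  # [-11, 34, 58, 90]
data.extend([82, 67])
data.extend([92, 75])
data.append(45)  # [-11, 34, 58, 90, 82, 67, 92, 75, 45]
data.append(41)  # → [-11, 34, 58, 90, 82, 67, 92, 75, 45, 41]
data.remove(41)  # [-11, 34, 58, 90, 82, 67, 92, 75, 45]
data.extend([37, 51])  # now [-11, 34, 58, 90, 82, 67, 92, 75, 45, 37, 51]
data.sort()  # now [-11, 34, 37, 45, 51, 58, 67, 75, 82, 90, 92]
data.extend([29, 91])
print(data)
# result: [-11, 34, 37, 45, 51, 58, 67, 75, 82, 90, 92, 29, 91]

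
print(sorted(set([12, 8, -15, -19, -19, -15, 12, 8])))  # [-19, -15, 8, 12]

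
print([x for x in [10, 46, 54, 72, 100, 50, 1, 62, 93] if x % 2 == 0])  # [10, 46, 54, 72, 100, 50, 62]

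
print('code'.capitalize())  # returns Code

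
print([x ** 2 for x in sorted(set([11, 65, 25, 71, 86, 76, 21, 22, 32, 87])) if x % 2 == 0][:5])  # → [484, 1024, 5776, 7396]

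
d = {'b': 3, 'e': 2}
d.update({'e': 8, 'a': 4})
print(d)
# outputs {'b': 3, 'e': 8, 'a': 4}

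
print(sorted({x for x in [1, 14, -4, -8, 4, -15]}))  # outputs [-15, -8, -4, 1, 4, 14]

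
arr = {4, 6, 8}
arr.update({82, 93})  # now {4, 6, 8, 82, 93}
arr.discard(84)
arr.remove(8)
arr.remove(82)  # {4, 6, 93}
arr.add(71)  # {4, 6, 71, 93}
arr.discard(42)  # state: {4, 6, 71, 93}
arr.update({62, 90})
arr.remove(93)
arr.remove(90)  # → {4, 6, 62, 71}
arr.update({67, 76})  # {4, 6, 62, 67, 71, 76}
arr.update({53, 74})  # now {4, 6, 53, 62, 67, 71, 74, 76}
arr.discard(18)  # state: {4, 6, 53, 62, 67, 71, 74, 76}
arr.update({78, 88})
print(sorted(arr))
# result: [4, 6, 53, 62, 67, 71, 74, 76, 78, 88]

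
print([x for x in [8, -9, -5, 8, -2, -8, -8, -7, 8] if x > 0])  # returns [8, 8, 8]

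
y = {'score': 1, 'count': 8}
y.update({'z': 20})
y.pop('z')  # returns 20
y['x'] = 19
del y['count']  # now {'score': 1, 'x': 19}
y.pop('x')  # 19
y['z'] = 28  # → {'score': 1, 'z': 28}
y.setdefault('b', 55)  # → 55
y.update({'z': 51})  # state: {'score': 1, 'z': 51, 'b': 55}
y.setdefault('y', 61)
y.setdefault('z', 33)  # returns 51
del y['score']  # {'z': 51, 'b': 55, 'y': 61}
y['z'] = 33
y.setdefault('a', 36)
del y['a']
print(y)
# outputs {'z': 33, 'b': 55, 'y': 61}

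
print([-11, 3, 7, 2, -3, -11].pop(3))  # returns 2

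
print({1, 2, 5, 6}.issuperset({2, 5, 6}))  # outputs True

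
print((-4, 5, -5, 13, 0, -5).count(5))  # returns 1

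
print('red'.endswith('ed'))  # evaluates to True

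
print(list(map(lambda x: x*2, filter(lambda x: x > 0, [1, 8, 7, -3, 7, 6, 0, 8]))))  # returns [2, 16, 14, 14, 12, 16]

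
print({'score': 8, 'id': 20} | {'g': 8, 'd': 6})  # {'score': 8, 'id': 20, 'g': 8, 'd': 6}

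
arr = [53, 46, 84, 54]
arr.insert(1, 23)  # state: [53, 23, 46, 84, 54]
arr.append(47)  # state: [53, 23, 46, 84, 54, 47]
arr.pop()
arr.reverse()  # [54, 84, 46, 23, 53]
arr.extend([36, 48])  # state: [54, 84, 46, 23, 53, 36, 48]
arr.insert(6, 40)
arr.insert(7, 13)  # [54, 84, 46, 23, 53, 36, 40, 13, 48]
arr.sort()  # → [13, 23, 36, 40, 46, 48, 53, 54, 84]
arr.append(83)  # [13, 23, 36, 40, 46, 48, 53, 54, 84, 83]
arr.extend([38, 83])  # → [13, 23, 36, 40, 46, 48, 53, 54, 84, 83, 38, 83]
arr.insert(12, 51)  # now [13, 23, 36, 40, 46, 48, 53, 54, 84, 83, 38, 83, 51]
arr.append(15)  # [13, 23, 36, 40, 46, 48, 53, 54, 84, 83, 38, 83, 51, 15]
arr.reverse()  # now [15, 51, 83, 38, 83, 84, 54, 53, 48, 46, 40, 36, 23, 13]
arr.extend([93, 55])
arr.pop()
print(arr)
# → [15, 51, 83, 38, 83, 84, 54, 53, 48, 46, 40, 36, 23, 13, 93]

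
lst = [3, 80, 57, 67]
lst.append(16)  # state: [3, 80, 57, 67, 16]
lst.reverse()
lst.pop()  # 3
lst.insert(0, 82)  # [82, 16, 67, 57, 80]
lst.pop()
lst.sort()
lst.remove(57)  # [16, 67, 82]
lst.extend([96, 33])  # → [16, 67, 82, 96, 33]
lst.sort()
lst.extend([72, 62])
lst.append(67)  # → [16, 33, 67, 82, 96, 72, 62, 67]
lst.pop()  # 67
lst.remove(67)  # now [16, 33, 82, 96, 72, 62]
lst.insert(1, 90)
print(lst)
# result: [16, 90, 33, 82, 96, 72, 62]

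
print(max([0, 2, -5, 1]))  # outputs 2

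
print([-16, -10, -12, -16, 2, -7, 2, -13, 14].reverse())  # None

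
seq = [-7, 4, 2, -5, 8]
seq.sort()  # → [-7, -5, 2, 4, 8]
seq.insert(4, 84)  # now [-7, -5, 2, 4, 84, 8]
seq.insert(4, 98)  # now [-7, -5, 2, 4, 98, 84, 8]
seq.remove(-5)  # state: [-7, 2, 4, 98, 84, 8]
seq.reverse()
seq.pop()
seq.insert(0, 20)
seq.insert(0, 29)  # [29, 20, 8, 84, 98, 4, 2]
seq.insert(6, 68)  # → [29, 20, 8, 84, 98, 4, 68, 2]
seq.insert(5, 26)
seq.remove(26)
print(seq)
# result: [29, 20, 8, 84, 98, 4, 68, 2]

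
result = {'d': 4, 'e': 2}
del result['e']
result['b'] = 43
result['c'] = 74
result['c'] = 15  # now {'d': 4, 'b': 43, 'c': 15}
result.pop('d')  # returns 4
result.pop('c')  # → 15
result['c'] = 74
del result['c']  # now {'b': 43}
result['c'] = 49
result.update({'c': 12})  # {'b': 43, 'c': 12}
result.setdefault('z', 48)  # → 48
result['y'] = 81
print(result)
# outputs {'b': 43, 'c': 12, 'z': 48, 'y': 81}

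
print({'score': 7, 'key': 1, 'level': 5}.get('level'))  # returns 5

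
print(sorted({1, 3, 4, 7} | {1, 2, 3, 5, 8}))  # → [1, 2, 3, 4, 5, 7, 8]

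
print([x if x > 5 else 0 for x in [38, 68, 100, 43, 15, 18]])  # [38, 68, 100, 43, 15, 18]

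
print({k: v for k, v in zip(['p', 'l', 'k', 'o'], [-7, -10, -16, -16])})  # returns {'p': -7, 'l': -10, 'k': -16, 'o': -16}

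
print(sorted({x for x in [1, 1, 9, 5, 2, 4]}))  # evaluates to [1, 2, 4, 5, 9]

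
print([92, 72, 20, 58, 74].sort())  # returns None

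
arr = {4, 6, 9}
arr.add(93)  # {4, 6, 9, 93}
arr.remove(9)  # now {4, 6, 93}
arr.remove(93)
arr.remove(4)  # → {6}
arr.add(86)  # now {6, 86}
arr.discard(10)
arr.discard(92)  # {6, 86}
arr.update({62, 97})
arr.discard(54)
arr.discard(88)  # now {6, 62, 86, 97}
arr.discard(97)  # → {6, 62, 86}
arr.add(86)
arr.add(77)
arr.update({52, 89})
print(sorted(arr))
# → [6, 52, 62, 77, 86, 89]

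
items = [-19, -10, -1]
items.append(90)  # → [-19, -10, -1, 90]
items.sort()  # [-19, -10, -1, 90]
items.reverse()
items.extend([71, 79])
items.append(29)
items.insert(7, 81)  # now [90, -1, -10, -19, 71, 79, 29, 81]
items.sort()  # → [-19, -10, -1, 29, 71, 79, 81, 90]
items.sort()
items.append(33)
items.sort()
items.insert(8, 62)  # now [-19, -10, -1, 29, 33, 71, 79, 81, 62, 90]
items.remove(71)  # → [-19, -10, -1, 29, 33, 79, 81, 62, 90]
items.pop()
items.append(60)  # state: [-19, -10, -1, 29, 33, 79, 81, 62, 60]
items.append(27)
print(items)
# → [-19, -10, -1, 29, 33, 79, 81, 62, 60, 27]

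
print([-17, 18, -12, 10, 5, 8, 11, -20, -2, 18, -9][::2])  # [-17, -12, 5, 11, -2, -9]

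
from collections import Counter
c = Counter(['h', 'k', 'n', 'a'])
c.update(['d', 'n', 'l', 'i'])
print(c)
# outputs Counter({'n': 2, 'h': 1, 'k': 1, 'a': 1, 'd': 1, 'l': 1, 'i': 1})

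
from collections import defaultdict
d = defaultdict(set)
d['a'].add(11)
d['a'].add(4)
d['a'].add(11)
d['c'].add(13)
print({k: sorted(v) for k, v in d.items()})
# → {'a': [4, 11], 'c': [13]}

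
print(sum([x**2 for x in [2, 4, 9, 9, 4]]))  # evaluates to 198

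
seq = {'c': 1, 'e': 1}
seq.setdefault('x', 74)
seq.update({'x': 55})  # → {'c': 1, 'e': 1, 'x': 55}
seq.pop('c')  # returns 1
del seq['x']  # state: {'e': 1}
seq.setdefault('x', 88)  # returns 88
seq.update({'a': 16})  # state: {'e': 1, 'x': 88, 'a': 16}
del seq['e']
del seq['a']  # {'x': 88}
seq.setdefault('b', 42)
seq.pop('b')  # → 42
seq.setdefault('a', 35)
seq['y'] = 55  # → {'x': 88, 'a': 35, 'y': 55}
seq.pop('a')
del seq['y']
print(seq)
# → {'x': 88}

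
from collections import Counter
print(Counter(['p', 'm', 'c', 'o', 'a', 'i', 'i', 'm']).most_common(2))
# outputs [('m', 2), ('i', 2)]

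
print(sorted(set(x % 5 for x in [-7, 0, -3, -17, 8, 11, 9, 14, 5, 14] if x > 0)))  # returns [0, 1, 3, 4]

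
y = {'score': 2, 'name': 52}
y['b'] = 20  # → {'score': 2, 'name': 52, 'b': 20}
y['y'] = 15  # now {'score': 2, 'name': 52, 'b': 20, 'y': 15}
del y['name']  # {'score': 2, 'b': 20, 'y': 15}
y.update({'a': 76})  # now {'score': 2, 'b': 20, 'y': 15, 'a': 76}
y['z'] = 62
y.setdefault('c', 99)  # 99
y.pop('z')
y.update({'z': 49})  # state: {'score': 2, 'b': 20, 'y': 15, 'a': 76, 'c': 99, 'z': 49}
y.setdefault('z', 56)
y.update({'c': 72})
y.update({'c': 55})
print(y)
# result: {'score': 2, 'b': 20, 'y': 15, 'a': 76, 'c': 55, 'z': 49}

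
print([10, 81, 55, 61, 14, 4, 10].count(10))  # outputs 2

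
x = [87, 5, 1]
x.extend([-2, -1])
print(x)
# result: [87, 5, 1, -2, -1]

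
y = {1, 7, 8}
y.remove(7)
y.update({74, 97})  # {1, 8, 74, 97}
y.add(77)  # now {1, 8, 74, 77, 97}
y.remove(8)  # {1, 74, 77, 97}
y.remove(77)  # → {1, 74, 97}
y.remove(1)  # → {74, 97}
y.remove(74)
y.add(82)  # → {82, 97}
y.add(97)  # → {82, 97}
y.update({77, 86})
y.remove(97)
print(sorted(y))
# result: [77, 82, 86]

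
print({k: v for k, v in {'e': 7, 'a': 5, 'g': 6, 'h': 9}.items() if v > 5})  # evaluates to {'e': 7, 'g': 6, 'h': 9}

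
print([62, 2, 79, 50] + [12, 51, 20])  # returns [62, 2, 79, 50, 12, 51, 20]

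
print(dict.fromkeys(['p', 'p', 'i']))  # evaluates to {'p': None, 'i': None}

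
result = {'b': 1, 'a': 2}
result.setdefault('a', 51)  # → 2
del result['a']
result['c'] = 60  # {'b': 1, 'c': 60}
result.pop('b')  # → 1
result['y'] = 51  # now {'c': 60, 'y': 51}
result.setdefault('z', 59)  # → 59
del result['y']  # {'c': 60, 'z': 59}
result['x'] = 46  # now {'c': 60, 'z': 59, 'x': 46}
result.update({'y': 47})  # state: {'c': 60, 'z': 59, 'x': 46, 'y': 47}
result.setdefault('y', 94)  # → 47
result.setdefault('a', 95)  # 95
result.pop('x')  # 46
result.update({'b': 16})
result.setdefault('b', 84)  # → 16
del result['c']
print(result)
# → {'z': 59, 'y': 47, 'a': 95, 'b': 16}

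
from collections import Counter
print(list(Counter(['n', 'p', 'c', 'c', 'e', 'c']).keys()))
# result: ['n', 'p', 'c', 'e']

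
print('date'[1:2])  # a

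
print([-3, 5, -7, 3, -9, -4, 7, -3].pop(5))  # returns -4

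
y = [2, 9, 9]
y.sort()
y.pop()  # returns 9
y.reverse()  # [9, 2]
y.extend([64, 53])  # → [9, 2, 64, 53]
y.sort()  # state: [2, 9, 53, 64]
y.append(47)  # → [2, 9, 53, 64, 47]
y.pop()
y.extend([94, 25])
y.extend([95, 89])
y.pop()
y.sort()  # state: [2, 9, 25, 53, 64, 94, 95]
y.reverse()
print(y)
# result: [95, 94, 64, 53, 25, 9, 2]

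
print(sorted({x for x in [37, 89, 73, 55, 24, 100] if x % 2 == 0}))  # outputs [24, 100]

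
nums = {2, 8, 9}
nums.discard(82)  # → {2, 8, 9}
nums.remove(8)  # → {2, 9}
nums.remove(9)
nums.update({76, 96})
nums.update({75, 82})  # {2, 75, 76, 82, 96}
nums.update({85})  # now {2, 75, 76, 82, 85, 96}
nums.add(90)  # {2, 75, 76, 82, 85, 90, 96}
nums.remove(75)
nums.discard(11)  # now {2, 76, 82, 85, 90, 96}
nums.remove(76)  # {2, 82, 85, 90, 96}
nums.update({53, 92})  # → {2, 53, 82, 85, 90, 92, 96}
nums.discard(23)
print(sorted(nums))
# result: [2, 53, 82, 85, 90, 92, 96]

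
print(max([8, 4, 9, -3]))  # 9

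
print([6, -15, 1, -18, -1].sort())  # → None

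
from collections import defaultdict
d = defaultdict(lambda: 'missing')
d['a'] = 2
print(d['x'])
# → missing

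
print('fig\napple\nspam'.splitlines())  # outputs ['fig', 'apple', 'spam']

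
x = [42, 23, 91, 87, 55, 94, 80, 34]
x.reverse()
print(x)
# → [34, 80, 94, 55, 87, 91, 23, 42]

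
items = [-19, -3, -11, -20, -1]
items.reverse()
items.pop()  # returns -19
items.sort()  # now [-20, -11, -3, -1]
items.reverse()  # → [-1, -3, -11, -20]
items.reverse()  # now [-20, -11, -3, -1]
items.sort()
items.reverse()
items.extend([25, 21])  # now [-1, -3, -11, -20, 25, 21]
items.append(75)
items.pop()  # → 75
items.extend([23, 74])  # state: [-1, -3, -11, -20, 25, 21, 23, 74]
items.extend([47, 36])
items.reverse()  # [36, 47, 74, 23, 21, 25, -20, -11, -3, -1]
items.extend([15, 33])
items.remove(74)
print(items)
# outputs [36, 47, 23, 21, 25, -20, -11, -3, -1, 15, 33]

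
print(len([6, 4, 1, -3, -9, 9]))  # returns 6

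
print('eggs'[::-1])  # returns sgge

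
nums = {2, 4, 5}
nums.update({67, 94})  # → {2, 4, 5, 67, 94}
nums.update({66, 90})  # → {2, 4, 5, 66, 67, 90, 94}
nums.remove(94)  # {2, 4, 5, 66, 67, 90}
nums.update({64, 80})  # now {2, 4, 5, 64, 66, 67, 80, 90}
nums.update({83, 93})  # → {2, 4, 5, 64, 66, 67, 80, 83, 90, 93}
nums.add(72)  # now {2, 4, 5, 64, 66, 67, 72, 80, 83, 90, 93}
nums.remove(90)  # {2, 4, 5, 64, 66, 67, 72, 80, 83, 93}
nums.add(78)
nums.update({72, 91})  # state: {2, 4, 5, 64, 66, 67, 72, 78, 80, 83, 91, 93}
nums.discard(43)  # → {2, 4, 5, 64, 66, 67, 72, 78, 80, 83, 91, 93}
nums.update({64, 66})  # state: {2, 4, 5, 64, 66, 67, 72, 78, 80, 83, 91, 93}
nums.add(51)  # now {2, 4, 5, 51, 64, 66, 67, 72, 78, 80, 83, 91, 93}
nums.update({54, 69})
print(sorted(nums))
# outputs [2, 4, 5, 51, 54, 64, 66, 67, 69, 72, 78, 80, 83, 91, 93]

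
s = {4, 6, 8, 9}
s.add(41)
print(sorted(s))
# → [4, 6, 8, 9, 41]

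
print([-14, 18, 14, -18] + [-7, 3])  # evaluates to [-14, 18, 14, -18, -7, 3]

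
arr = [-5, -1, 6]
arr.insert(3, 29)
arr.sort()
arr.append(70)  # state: [-5, -1, 6, 29, 70]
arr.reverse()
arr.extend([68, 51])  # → [70, 29, 6, -1, -5, 68, 51]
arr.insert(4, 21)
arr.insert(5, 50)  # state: [70, 29, 6, -1, 21, 50, -5, 68, 51]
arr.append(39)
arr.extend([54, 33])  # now [70, 29, 6, -1, 21, 50, -5, 68, 51, 39, 54, 33]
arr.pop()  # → 33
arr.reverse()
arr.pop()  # 70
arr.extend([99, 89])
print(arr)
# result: [54, 39, 51, 68, -5, 50, 21, -1, 6, 29, 99, 89]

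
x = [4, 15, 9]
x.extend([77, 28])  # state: [4, 15, 9, 77, 28]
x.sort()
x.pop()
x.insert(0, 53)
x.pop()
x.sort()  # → [4, 9, 15, 53]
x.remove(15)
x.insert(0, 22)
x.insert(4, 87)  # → [22, 4, 9, 53, 87]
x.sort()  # [4, 9, 22, 53, 87]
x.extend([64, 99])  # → [4, 9, 22, 53, 87, 64, 99]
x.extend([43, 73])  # [4, 9, 22, 53, 87, 64, 99, 43, 73]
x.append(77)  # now [4, 9, 22, 53, 87, 64, 99, 43, 73, 77]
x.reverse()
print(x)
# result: [77, 73, 43, 99, 64, 87, 53, 22, 9, 4]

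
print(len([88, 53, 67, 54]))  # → 4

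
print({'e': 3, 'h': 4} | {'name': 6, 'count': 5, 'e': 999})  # {'e': 999, 'h': 4, 'name': 6, 'count': 5}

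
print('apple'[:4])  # appl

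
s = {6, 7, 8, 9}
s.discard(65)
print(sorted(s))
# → [6, 7, 8, 9]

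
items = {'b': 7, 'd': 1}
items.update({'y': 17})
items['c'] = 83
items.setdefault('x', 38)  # 38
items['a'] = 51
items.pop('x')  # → 38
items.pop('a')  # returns 51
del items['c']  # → {'b': 7, 'd': 1, 'y': 17}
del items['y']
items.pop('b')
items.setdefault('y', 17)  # 17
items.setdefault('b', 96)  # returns 96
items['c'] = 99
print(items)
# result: {'d': 1, 'y': 17, 'b': 96, 'c': 99}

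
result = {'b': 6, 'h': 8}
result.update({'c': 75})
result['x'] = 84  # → {'b': 6, 'h': 8, 'c': 75, 'x': 84}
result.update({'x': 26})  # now {'b': 6, 'h': 8, 'c': 75, 'x': 26}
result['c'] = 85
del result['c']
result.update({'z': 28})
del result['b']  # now {'h': 8, 'x': 26, 'z': 28}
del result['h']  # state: {'x': 26, 'z': 28}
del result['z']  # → {'x': 26}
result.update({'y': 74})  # {'x': 26, 'y': 74}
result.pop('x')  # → 26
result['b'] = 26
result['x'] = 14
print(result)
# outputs {'y': 74, 'b': 26, 'x': 14}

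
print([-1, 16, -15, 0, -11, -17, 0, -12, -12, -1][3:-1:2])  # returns [0, -17, -12]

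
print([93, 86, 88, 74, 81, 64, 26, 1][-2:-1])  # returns [26]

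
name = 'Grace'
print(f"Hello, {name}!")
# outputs Hello, Grace!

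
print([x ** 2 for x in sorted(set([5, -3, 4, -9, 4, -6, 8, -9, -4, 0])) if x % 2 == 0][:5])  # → [36, 16, 0, 16, 64]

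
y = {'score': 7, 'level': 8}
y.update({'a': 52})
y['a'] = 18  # {'score': 7, 'level': 8, 'a': 18}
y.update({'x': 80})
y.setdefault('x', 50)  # 80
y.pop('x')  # 80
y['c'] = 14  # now {'score': 7, 'level': 8, 'a': 18, 'c': 14}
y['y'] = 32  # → {'score': 7, 'level': 8, 'a': 18, 'c': 14, 'y': 32}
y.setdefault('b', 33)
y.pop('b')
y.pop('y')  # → 32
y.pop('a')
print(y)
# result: {'score': 7, 'level': 8, 'c': 14}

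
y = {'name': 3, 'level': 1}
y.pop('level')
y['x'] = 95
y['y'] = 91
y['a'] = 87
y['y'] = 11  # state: {'name': 3, 'x': 95, 'y': 11, 'a': 87}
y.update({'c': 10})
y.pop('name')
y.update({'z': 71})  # {'x': 95, 'y': 11, 'a': 87, 'c': 10, 'z': 71}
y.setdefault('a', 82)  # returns 87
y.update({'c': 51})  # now {'x': 95, 'y': 11, 'a': 87, 'c': 51, 'z': 71}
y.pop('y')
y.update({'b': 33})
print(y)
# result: {'x': 95, 'a': 87, 'c': 51, 'z': 71, 'b': 33}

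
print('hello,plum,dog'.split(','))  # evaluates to ['hello', 'plum', 'dog']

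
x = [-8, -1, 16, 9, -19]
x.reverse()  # [-19, 9, 16, -1, -8]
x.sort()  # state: [-19, -8, -1, 9, 16]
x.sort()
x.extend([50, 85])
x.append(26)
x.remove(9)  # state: [-19, -8, -1, 16, 50, 85, 26]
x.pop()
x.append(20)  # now [-19, -8, -1, 16, 50, 85, 20]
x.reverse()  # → [20, 85, 50, 16, -1, -8, -19]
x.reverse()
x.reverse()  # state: [20, 85, 50, 16, -1, -8, -19]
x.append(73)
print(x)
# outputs [20, 85, 50, 16, -1, -8, -19, 73]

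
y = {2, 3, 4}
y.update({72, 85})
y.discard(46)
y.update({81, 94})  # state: {2, 3, 4, 72, 81, 85, 94}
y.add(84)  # {2, 3, 4, 72, 81, 84, 85, 94}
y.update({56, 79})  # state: {2, 3, 4, 56, 72, 79, 81, 84, 85, 94}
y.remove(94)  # {2, 3, 4, 56, 72, 79, 81, 84, 85}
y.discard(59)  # {2, 3, 4, 56, 72, 79, 81, 84, 85}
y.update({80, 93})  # {2, 3, 4, 56, 72, 79, 80, 81, 84, 85, 93}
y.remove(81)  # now {2, 3, 4, 56, 72, 79, 80, 84, 85, 93}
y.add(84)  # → {2, 3, 4, 56, 72, 79, 80, 84, 85, 93}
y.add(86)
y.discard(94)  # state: {2, 3, 4, 56, 72, 79, 80, 84, 85, 86, 93}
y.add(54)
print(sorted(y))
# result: [2, 3, 4, 54, 56, 72, 79, 80, 84, 85, 86, 93]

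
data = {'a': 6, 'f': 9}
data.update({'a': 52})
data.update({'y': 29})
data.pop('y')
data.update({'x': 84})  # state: {'a': 52, 'f': 9, 'x': 84}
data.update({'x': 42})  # {'a': 52, 'f': 9, 'x': 42}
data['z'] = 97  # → {'a': 52, 'f': 9, 'x': 42, 'z': 97}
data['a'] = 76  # {'a': 76, 'f': 9, 'x': 42, 'z': 97}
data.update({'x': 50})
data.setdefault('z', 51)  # 97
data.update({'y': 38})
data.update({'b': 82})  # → {'a': 76, 'f': 9, 'x': 50, 'z': 97, 'y': 38, 'b': 82}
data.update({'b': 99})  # {'a': 76, 'f': 9, 'x': 50, 'z': 97, 'y': 38, 'b': 99}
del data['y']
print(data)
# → {'a': 76, 'f': 9, 'x': 50, 'z': 97, 'b': 99}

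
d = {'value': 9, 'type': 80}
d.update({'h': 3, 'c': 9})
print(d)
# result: {'value': 9, 'type': 80, 'h': 3, 'c': 9}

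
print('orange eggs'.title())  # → Orange Eggs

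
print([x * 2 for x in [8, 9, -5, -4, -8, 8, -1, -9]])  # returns [16, 18, -10, -8, -16, 16, -2, -18]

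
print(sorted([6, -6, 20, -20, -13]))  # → [-20, -13, -6, 6, 20]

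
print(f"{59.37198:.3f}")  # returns 59.372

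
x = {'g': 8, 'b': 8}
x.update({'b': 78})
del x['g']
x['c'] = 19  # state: {'b': 78, 'c': 19}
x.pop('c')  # 19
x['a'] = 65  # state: {'b': 78, 'a': 65}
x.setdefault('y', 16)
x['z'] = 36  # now {'b': 78, 'a': 65, 'y': 16, 'z': 36}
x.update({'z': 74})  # {'b': 78, 'a': 65, 'y': 16, 'z': 74}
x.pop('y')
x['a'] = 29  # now {'b': 78, 'a': 29, 'z': 74}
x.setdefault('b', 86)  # 78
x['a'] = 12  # {'b': 78, 'a': 12, 'z': 74}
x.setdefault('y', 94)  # 94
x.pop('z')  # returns 74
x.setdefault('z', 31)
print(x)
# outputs {'b': 78, 'a': 12, 'y': 94, 'z': 31}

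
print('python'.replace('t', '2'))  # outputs py2hon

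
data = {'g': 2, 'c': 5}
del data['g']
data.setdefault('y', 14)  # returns 14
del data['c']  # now {'y': 14}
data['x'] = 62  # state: {'y': 14, 'x': 62}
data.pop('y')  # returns 14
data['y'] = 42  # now {'x': 62, 'y': 42}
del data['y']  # {'x': 62}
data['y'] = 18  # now {'x': 62, 'y': 18}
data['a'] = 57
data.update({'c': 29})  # {'x': 62, 'y': 18, 'a': 57, 'c': 29}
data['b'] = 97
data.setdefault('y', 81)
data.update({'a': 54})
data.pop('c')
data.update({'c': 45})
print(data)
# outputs {'x': 62, 'y': 18, 'a': 54, 'b': 97, 'c': 45}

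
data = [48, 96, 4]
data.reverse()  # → [4, 96, 48]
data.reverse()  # [48, 96, 4]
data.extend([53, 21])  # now [48, 96, 4, 53, 21]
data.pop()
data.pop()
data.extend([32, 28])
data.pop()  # 28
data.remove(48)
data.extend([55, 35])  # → [96, 4, 32, 55, 35]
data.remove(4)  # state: [96, 32, 55, 35]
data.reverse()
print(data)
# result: [35, 55, 32, 96]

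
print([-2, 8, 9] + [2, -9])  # [-2, 8, 9, 2, -9]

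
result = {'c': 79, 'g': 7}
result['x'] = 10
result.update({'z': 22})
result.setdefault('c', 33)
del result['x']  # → {'c': 79, 'g': 7, 'z': 22}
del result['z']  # {'c': 79, 'g': 7}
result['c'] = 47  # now {'c': 47, 'g': 7}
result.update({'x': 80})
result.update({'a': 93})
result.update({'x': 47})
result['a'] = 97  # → {'c': 47, 'g': 7, 'x': 47, 'a': 97}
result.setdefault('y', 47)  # 47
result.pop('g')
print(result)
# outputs {'c': 47, 'x': 47, 'a': 97, 'y': 47}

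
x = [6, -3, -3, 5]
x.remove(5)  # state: [6, -3, -3]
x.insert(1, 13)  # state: [6, 13, -3, -3]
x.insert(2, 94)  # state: [6, 13, 94, -3, -3]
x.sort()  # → [-3, -3, 6, 13, 94]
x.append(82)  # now [-3, -3, 6, 13, 94, 82]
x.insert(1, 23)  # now [-3, 23, -3, 6, 13, 94, 82]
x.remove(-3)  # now [23, -3, 6, 13, 94, 82]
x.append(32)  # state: [23, -3, 6, 13, 94, 82, 32]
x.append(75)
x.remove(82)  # [23, -3, 6, 13, 94, 32, 75]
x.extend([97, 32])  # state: [23, -3, 6, 13, 94, 32, 75, 97, 32]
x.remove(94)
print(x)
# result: [23, -3, 6, 13, 32, 75, 97, 32]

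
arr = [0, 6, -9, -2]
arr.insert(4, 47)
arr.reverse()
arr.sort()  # [-9, -2, 0, 6, 47]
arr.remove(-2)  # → [-9, 0, 6, 47]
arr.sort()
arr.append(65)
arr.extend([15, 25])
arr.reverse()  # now [25, 15, 65, 47, 6, 0, -9]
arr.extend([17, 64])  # [25, 15, 65, 47, 6, 0, -9, 17, 64]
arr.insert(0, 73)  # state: [73, 25, 15, 65, 47, 6, 0, -9, 17, 64]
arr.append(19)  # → [73, 25, 15, 65, 47, 6, 0, -9, 17, 64, 19]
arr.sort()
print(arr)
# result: [-9, 0, 6, 15, 17, 19, 25, 47, 64, 65, 73]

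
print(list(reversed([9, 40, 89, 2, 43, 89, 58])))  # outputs [58, 89, 43, 2, 89, 40, 9]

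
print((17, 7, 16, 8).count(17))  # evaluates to 1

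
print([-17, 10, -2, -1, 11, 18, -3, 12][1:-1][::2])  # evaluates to [10, -1, 18]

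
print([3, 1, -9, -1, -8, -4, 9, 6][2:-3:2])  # [-9, -8]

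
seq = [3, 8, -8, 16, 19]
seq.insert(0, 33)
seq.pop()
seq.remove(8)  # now [33, 3, -8, 16]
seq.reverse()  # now [16, -8, 3, 33]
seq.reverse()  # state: [33, 3, -8, 16]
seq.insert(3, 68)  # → [33, 3, -8, 68, 16]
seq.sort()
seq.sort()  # [-8, 3, 16, 33, 68]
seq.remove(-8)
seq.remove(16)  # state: [3, 33, 68]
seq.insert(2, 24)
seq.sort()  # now [3, 24, 33, 68]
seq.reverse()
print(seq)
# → [68, 33, 24, 3]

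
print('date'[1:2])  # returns a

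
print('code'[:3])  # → cod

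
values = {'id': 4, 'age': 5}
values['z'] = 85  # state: {'id': 4, 'age': 5, 'z': 85}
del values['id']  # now {'age': 5, 'z': 85}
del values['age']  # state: {'z': 85}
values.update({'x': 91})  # {'z': 85, 'x': 91}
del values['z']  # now {'x': 91}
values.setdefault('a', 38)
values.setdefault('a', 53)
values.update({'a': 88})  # {'x': 91, 'a': 88}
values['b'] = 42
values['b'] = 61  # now {'x': 91, 'a': 88, 'b': 61}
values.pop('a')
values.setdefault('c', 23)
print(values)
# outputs {'x': 91, 'b': 61, 'c': 23}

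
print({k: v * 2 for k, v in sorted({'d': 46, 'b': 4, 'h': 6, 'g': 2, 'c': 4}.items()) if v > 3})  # {'b': 8, 'c': 8, 'd': 92, 'h': 12}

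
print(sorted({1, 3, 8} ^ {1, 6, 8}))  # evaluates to [3, 6]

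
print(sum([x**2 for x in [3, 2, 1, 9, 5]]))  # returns 120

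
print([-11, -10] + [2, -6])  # [-11, -10, 2, -6]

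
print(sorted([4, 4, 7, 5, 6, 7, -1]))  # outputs [-1, 4, 4, 5, 6, 7, 7]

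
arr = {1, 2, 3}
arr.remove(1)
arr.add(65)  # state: {2, 3, 65}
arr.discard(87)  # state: {2, 3, 65}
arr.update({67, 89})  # {2, 3, 65, 67, 89}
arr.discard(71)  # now {2, 3, 65, 67, 89}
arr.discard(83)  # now {2, 3, 65, 67, 89}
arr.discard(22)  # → {2, 3, 65, 67, 89}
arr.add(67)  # {2, 3, 65, 67, 89}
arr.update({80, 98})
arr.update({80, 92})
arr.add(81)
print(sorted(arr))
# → [2, 3, 65, 67, 80, 81, 89, 92, 98]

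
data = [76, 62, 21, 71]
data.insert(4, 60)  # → [76, 62, 21, 71, 60]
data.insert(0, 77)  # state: [77, 76, 62, 21, 71, 60]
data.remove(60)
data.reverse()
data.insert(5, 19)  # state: [71, 21, 62, 76, 77, 19]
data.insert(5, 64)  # [71, 21, 62, 76, 77, 64, 19]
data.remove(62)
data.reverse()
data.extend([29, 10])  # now [19, 64, 77, 76, 21, 71, 29, 10]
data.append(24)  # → [19, 64, 77, 76, 21, 71, 29, 10, 24]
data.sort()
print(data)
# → [10, 19, 21, 24, 29, 64, 71, 76, 77]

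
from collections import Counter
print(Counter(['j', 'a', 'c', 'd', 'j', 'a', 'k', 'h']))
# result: Counter({'j': 2, 'a': 2, 'c': 1, 'd': 1, 'k': 1, 'h': 1})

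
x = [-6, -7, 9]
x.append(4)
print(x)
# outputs [-6, -7, 9, 4]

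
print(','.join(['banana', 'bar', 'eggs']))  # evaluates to banana,bar,eggs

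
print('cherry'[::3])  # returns cr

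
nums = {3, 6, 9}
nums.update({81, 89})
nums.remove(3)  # {6, 9, 81, 89}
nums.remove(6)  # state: {9, 81, 89}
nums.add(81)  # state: {9, 81, 89}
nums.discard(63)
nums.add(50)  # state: {9, 50, 81, 89}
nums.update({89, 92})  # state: {9, 50, 81, 89, 92}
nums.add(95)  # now {9, 50, 81, 89, 92, 95}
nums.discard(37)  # {9, 50, 81, 89, 92, 95}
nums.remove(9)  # {50, 81, 89, 92, 95}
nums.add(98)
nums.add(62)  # {50, 62, 81, 89, 92, 95, 98}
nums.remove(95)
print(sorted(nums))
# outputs [50, 62, 81, 89, 92, 98]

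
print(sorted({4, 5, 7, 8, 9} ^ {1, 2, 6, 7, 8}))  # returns [1, 2, 4, 5, 6, 9]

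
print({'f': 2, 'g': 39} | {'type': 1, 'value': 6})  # {'f': 2, 'g': 39, 'type': 1, 'value': 6}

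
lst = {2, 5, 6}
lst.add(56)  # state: {2, 5, 6, 56}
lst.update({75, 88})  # {2, 5, 6, 56, 75, 88}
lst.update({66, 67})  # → {2, 5, 6, 56, 66, 67, 75, 88}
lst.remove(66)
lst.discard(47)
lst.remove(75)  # {2, 5, 6, 56, 67, 88}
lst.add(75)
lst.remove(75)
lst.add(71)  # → {2, 5, 6, 56, 67, 71, 88}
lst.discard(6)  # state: {2, 5, 56, 67, 71, 88}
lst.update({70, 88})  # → {2, 5, 56, 67, 70, 71, 88}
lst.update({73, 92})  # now {2, 5, 56, 67, 70, 71, 73, 88, 92}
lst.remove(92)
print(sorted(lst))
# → [2, 5, 56, 67, 70, 71, 73, 88]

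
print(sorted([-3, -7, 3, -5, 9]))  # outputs [-7, -5, -3, 3, 9]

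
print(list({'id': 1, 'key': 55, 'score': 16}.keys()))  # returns ['id', 'key', 'score']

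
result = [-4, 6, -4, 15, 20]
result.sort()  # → [-4, -4, 6, 15, 20]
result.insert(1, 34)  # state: [-4, 34, -4, 6, 15, 20]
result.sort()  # [-4, -4, 6, 15, 20, 34]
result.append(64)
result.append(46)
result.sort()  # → [-4, -4, 6, 15, 20, 34, 46, 64]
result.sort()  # [-4, -4, 6, 15, 20, 34, 46, 64]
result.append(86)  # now [-4, -4, 6, 15, 20, 34, 46, 64, 86]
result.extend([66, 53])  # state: [-4, -4, 6, 15, 20, 34, 46, 64, 86, 66, 53]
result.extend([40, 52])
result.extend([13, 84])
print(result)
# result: [-4, -4, 6, 15, 20, 34, 46, 64, 86, 66, 53, 40, 52, 13, 84]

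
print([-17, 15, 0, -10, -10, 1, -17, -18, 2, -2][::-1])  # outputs [-2, 2, -18, -17, 1, -10, -10, 0, 15, -17]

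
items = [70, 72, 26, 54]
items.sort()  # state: [26, 54, 70, 72]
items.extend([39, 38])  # [26, 54, 70, 72, 39, 38]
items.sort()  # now [26, 38, 39, 54, 70, 72]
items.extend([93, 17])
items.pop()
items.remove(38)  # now [26, 39, 54, 70, 72, 93]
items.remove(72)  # [26, 39, 54, 70, 93]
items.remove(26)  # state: [39, 54, 70, 93]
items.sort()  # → [39, 54, 70, 93]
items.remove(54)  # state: [39, 70, 93]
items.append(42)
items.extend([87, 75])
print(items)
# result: [39, 70, 93, 42, 87, 75]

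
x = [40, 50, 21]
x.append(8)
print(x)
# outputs [40, 50, 21, 8]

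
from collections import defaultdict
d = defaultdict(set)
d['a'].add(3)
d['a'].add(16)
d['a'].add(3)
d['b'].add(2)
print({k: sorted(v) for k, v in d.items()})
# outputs {'a': [3, 16], 'b': [2]}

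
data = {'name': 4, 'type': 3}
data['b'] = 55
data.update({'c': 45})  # {'name': 4, 'type': 3, 'b': 55, 'c': 45}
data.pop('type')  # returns 3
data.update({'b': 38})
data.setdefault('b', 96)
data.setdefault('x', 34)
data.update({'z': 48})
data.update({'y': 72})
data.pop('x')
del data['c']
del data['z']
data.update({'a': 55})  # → {'name': 4, 'b': 38, 'y': 72, 'a': 55}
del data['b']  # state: {'name': 4, 'y': 72, 'a': 55}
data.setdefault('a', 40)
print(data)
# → {'name': 4, 'y': 72, 'a': 55}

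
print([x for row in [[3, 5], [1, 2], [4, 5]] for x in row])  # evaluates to [3, 5, 1, 2, 4, 5]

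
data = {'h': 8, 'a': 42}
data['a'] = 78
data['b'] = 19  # {'h': 8, 'a': 78, 'b': 19}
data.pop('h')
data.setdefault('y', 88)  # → 88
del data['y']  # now {'a': 78, 'b': 19}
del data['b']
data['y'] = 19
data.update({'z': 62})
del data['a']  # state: {'y': 19, 'z': 62}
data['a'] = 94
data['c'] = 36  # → {'y': 19, 'z': 62, 'a': 94, 'c': 36}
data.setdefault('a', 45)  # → 94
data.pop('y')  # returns 19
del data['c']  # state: {'z': 62, 'a': 94}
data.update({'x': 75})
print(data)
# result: {'z': 62, 'a': 94, 'x': 75}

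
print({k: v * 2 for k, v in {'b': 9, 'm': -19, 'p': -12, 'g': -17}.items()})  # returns {'b': 18, 'm': -38, 'p': -24, 'g': -34}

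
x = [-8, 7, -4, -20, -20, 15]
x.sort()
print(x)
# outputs [-20, -20, -8, -4, 7, 15]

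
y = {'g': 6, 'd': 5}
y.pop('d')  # 5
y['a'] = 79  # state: {'g': 6, 'a': 79}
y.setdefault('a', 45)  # 79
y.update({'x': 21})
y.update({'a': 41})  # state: {'g': 6, 'a': 41, 'x': 21}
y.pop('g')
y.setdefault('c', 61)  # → 61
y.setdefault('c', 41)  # 61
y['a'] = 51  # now {'a': 51, 'x': 21, 'c': 61}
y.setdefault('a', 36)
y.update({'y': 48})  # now {'a': 51, 'x': 21, 'c': 61, 'y': 48}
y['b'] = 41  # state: {'a': 51, 'x': 21, 'c': 61, 'y': 48, 'b': 41}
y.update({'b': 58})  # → {'a': 51, 'x': 21, 'c': 61, 'y': 48, 'b': 58}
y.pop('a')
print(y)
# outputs {'x': 21, 'c': 61, 'y': 48, 'b': 58}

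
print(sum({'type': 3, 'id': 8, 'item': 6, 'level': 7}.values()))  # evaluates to 24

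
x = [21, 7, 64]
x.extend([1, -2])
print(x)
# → [21, 7, 64, 1, -2]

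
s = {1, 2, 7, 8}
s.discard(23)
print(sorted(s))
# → [1, 2, 7, 8]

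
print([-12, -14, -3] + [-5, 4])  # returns [-12, -14, -3, -5, 4]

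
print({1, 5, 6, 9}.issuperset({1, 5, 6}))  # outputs True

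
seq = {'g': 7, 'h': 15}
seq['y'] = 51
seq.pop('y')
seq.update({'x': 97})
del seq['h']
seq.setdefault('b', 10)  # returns 10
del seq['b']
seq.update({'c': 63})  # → {'g': 7, 'x': 97, 'c': 63}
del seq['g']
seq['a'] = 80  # {'x': 97, 'c': 63, 'a': 80}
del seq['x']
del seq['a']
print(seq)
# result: {'c': 63}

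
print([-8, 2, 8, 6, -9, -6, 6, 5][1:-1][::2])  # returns [2, 6, -6]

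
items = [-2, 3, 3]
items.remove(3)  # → [-2, 3]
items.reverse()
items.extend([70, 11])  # [3, -2, 70, 11]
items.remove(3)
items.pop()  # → 11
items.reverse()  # [70, -2]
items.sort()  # [-2, 70]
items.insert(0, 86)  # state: [86, -2, 70]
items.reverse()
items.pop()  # 86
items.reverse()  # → [-2, 70]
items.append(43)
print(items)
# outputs [-2, 70, 43]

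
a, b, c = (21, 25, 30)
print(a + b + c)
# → 76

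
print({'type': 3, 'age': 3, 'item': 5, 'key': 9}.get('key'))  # 9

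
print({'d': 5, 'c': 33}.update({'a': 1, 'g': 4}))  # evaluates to None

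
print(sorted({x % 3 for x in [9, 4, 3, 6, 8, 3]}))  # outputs [0, 1, 2]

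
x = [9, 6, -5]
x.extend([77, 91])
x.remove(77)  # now [9, 6, -5, 91]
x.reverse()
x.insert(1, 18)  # [91, 18, -5, 6, 9]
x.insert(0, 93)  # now [93, 91, 18, -5, 6, 9]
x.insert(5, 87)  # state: [93, 91, 18, -5, 6, 87, 9]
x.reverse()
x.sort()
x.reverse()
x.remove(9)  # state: [93, 91, 87, 18, 6, -5]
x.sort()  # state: [-5, 6, 18, 87, 91, 93]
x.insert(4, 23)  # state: [-5, 6, 18, 87, 23, 91, 93]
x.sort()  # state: [-5, 6, 18, 23, 87, 91, 93]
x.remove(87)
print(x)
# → [-5, 6, 18, 23, 91, 93]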